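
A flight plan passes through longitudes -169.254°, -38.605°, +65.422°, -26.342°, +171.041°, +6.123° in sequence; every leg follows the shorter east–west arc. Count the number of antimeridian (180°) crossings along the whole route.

Leg 1: -169.254° → -38.605°, shortest Δλ = 130.649° (east) — does not cross 180°.
Leg 2: -38.605° → +65.422°, shortest Δλ = 104.027° (east) — does not cross 180°.
Leg 3: +65.422° → -26.342°, shortest Δλ = -91.764° (west) — does not cross 180°.
Leg 4: -26.342° → +171.041°, shortest Δλ = -162.617° (west) — crosses 180°.
Leg 5: +171.041° → +6.123°, shortest Δλ = -164.918° (west) — does not cross 180°.
Total crossings: 1.

1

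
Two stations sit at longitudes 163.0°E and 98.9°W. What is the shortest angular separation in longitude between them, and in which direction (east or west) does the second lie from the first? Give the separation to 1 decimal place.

Raw difference: -98.9 − 163.0 = -261.9°.
Normalise into (−180°, 180°]: -261.9° + 360° = 98.1°.
Positive ⇒ the second point lies to the east; separation 98.1°.

98.1° east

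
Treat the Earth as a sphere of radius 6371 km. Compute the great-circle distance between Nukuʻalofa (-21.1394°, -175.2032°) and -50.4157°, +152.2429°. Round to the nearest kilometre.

4319 km

Δλ = 152.2429 − -175.2032 = 327.4461°; wrapped into (−180°, 180°]: -32.5539°.
Δφ = -50.4157 − -21.1394 = -29.2763°.
a = sin²(Δφ/2) + cos φ₁ · cos φ₂ · sin²(Δλ/2) = 0.110553.
c = 2·atan2(√a, √(1−a)) = 0.67790 rad → d = 6371·c ≈ 4318.88 km.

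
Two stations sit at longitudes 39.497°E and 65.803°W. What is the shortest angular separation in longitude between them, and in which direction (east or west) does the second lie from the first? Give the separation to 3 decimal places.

105.300° west

Raw difference: -65.803 − 39.497 = -105.3°.
Normalise into (−180°, 180°]: -105.3° stays -105.3°.
Negative ⇒ the second point lies to the west; separation 105.300°.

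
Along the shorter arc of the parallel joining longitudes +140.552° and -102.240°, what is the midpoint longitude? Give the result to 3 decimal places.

Signed shortest Δλ from +140.552° to -102.240° is +117.208°.
Midpoint longitude = +140.552° + (+117.208°)/2 = +140.552° + 58.604° = +199.156°.
Normalise into (−180°, 180°]: -160.844°.
(The naïve average (+140.552 + -102.240)/2 = 19.156° is on the wrong side of the globe.)

-160.844°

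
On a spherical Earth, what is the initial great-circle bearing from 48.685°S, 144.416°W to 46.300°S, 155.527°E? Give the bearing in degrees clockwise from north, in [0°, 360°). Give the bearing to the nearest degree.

250°

Δλ = 155.527 − -144.416 = 299.943°; wrapped into (−180°, 180°]: -60.057°.
θ = atan2( sin Δλ · cos φ₂ , cos φ₁ · sin φ₂ − sin φ₁ · cos φ₂ · cos Δλ )
  = atan2(-0.59867, -0.21829) = -110.033° → normalised to [0°, 360°): 249.967°.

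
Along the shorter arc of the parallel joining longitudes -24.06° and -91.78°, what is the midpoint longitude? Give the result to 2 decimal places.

Signed shortest Δλ from -24.06° to -91.78° is -67.72°.
Midpoint longitude = -24.06° + (-67.72°)/2 = -24.06° − 33.86° = -57.92°.

-57.92°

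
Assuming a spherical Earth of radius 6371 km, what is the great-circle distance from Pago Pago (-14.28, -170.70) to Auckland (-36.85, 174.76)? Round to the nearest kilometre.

Δλ = 174.76 − -170.70 = 345.46°; wrapped into (−180°, 180°]: -14.54°.
Δφ = -36.85 − -14.28 = -22.57°.
a = sin²(Δφ/2) + cos φ₁ · cos φ₂ · sin²(Δλ/2) = 0.050713.
c = 2·atan2(√a, √(1−a)) = 0.45429 rad → d = 6371·c ≈ 2894.26 km.

2894 km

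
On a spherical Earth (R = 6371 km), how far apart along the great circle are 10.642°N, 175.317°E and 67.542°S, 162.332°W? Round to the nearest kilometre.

Δλ = -162.332 − 175.317 = -337.649°; wrapped into (−180°, 180°]: 22.351°.
Δφ = -67.542 − 10.642 = -78.184°.
a = sin²(Δφ/2) + cos φ₁ · cos φ₂ · sin²(Δλ/2) = 0.411718.
c = 2·atan2(√a, √(1−a)) = 1.39330 rad → d = 6371·c ≈ 8876.73 km.

8877 km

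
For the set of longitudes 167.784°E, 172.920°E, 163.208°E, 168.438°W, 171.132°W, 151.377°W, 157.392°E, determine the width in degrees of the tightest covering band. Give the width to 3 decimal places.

51.231°

Sort the longitudes: -171.132°, -168.438°, -151.377°, +157.392°, +163.208°, +167.784°, +172.920°.
Eastward gaps between consecutive values (wrapping around): 2.694°, 17.061°, 308.769°, 5.816°, 4.576°, 5.136°, 15.948°.
Largest gap = 308.769° ⇒ minimal covering band is its complement: 360° − 308.769° = 51.231°.
Band runs from +157.392° eastward to -151.377°, crossing the antimeridian.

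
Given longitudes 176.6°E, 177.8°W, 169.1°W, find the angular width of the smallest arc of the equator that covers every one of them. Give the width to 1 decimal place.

Sort the longitudes: -177.8°, -169.1°, +176.6°.
Eastward gaps between consecutive values (wrapping around): 8.7°, 345.7°, 5.6°.
Largest gap = 345.7° ⇒ minimal covering band is its complement: 360° − 345.7° = 14.3°.
Band runs from +176.6° eastward to -169.1°, crossing the antimeridian.

14.3°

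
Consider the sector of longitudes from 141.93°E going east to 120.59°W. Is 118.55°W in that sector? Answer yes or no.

Band width going east from +141.93° to -120.59°: ((-120.59 − 141.93) mod 360) = 97.48°.
Offset of -118.55° east of the west edge: ((-118.55 − 141.93) mod 360) = 99.52°.
99.52° > 97.48° ⇒ outside.

No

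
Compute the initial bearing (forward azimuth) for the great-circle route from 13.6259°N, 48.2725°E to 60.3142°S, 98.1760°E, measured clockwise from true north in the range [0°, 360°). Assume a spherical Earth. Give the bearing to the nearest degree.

158°

Δλ = 98.1760 − 48.2725 = 49.9035°.
θ = atan2( sin Δλ · cos φ₂ , cos φ₁ · sin φ₂ − sin φ₁ · cos φ₂ · cos Δλ )
  = atan2(0.37884, -0.91945) = 157.607° → normalised to [0°, 360°): 157.607°.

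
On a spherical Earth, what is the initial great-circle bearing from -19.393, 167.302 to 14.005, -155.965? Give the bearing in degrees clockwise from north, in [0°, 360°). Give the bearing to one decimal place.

Δλ = -155.965 − 167.302 = -323.267°; wrapped into (−180°, 180°]: 36.733°.
θ = atan2( sin Δλ · cos φ₂ , cos φ₁ · sin φ₂ − sin φ₁ · cos φ₂ · cos Δλ )
  = atan2(0.58031, 0.48648) = 50.027° → normalised to [0°, 360°): 50.027°.

50.0°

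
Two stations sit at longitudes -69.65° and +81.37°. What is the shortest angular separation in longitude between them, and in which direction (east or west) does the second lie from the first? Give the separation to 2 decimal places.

151.02° east

Raw difference: 81.37 − -69.65 = 151.02°.
Normalise into (−180°, 180°]: 151.02° stays 151.02°.
Positive ⇒ the second point lies to the east; separation 151.02°.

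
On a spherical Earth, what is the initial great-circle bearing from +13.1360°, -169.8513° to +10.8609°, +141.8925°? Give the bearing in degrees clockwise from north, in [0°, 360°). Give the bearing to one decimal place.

Δλ = 141.8925 − -169.8513 = 311.7438°; wrapped into (−180°, 180°]: -48.2562°.
θ = atan2( sin Δλ · cos φ₂ , cos φ₁ · sin φ₂ − sin φ₁ · cos φ₂ · cos Δλ )
  = atan2(-0.73276, 0.03489) = -87.274° → normalised to [0°, 360°): 272.726°.

272.7°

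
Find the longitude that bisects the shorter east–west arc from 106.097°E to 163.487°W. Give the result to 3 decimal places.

151.305°E

Signed shortest Δλ from +106.097° to -163.487° is +90.416°.
Midpoint longitude = +106.097° + (+90.416°)/2 = +106.097° + 45.208° = +151.305°.
(The naïve average (+106.097 + -163.487)/2 = -28.695° is on the wrong side of the globe.)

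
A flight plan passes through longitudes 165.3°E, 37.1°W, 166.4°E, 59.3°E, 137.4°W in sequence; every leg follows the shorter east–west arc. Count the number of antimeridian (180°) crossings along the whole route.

3

Leg 1: +165.3° → -37.1°, shortest Δλ = 157.6° (east) — crosses 180°.
Leg 2: -37.1° → +166.4°, shortest Δλ = -156.5° (west) — crosses 180°.
Leg 3: +166.4° → +59.3°, shortest Δλ = -107.1° (west) — does not cross 180°.
Leg 4: +59.3° → -137.4°, shortest Δλ = 163.3° (east) — crosses 180°.
Total crossings: 3.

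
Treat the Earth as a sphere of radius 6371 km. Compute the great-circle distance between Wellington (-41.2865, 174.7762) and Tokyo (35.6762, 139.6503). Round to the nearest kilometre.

Δλ = 139.6503 − 174.7762 = -35.1259°.
Δφ = 35.6762 − -41.2865 = 76.9627°.
a = sin²(Δφ/2) + cos φ₁ · cos φ₂ · sin²(Δλ/2) = 0.442787.
c = 2·atan2(√a, √(1−a)) = 1.45612 rad → d = 6371·c ≈ 9276.94 km.

9277 km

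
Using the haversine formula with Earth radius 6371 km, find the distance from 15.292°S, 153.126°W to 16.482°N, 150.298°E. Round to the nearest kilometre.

7143 km

Δλ = 150.298 − -153.126 = 303.424°; wrapped into (−180°, 180°]: -56.576°.
Δφ = 16.482 − -15.292 = 31.774°.
a = sin²(Δφ/2) + cos φ₁ · cos φ₂ · sin²(Δλ/2) = 0.282666.
c = 2·atan2(√a, √(1−a)) = 1.12113 rad → d = 6371·c ≈ 7142.69 km.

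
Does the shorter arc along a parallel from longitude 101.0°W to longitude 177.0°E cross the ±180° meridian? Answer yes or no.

Naïve |177.0 − -101.0| = 278.0° > 180°, so the shorter arc goes the other way round — across 180°.
Signed shortest Δλ = ((177.0 − -101.0 + 180) mod 360) − 180 = -82.0°.
Going west by 82.0° from -101.0° passes through 180° before reaching +177.0°.

Yes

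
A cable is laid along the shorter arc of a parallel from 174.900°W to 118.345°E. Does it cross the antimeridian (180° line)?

Naïve |118.345 − -174.900| = 293.245° > 180°, so the shorter arc goes the other way round — across 180°.
Signed shortest Δλ = ((118.345 − -174.900 + 180) mod 360) − 180 = -66.755°.
Going west by 66.755° from -174.900° passes through 180° before reaching +118.345°.

Yes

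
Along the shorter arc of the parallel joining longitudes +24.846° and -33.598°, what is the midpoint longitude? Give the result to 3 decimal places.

Signed shortest Δλ from +24.846° to -33.598° is -58.444°.
Midpoint longitude = +24.846° + (-58.444°)/2 = +24.846° − 29.222° = -4.376°.

-4.376°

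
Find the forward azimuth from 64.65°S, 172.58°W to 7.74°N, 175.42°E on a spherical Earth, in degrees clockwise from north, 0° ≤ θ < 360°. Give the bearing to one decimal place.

347.6°

Δλ = 175.42 − -172.58 = 348.00°; wrapped into (−180°, 180°]: -12.00°.
θ = atan2( sin Δλ · cos φ₂ , cos φ₁ · sin φ₂ − sin φ₁ · cos φ₂ · cos Δλ )
  = atan2(-0.20602, 0.93357) = -12.444° → normalised to [0°, 360°): 347.556°.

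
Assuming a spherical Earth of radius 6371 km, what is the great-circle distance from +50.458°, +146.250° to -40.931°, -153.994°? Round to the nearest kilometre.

Δλ = -153.994 − 146.250 = -300.244°; wrapped into (−180°, 180°]: 59.756°.
Δφ = -40.931 − 50.458 = -91.389°.
a = sin²(Δφ/2) + cos φ₁ · cos φ₂ · sin²(Δλ/2) = 0.631480.
c = 2·atan2(√a, √(1−a)) = 1.83689 rad → d = 6371·c ≈ 11702.80 km.

11703 km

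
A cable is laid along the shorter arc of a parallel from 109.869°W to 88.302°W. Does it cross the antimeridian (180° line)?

Signed shortest Δλ = ((-88.302 − -109.869 + 180) mod 360) − 180 = 21.567°.
Going east by 21.567° from -109.869° reaches -88.302° without touching 180°.

No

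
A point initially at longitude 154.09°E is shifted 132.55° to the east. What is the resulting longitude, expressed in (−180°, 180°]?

Start at +154.09°; shift +132.55° → +286.64°.
+286.64° lies outside (−180°, 180°]; subtract 360° → -73.36°.

73.36°W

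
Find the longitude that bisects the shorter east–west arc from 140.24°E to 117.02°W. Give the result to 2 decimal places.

Signed shortest Δλ from +140.24° to -117.02° is +102.74°.
Midpoint longitude = +140.24° + (+102.74°)/2 = +140.24° + 51.37° = +191.61°.
Normalise into (−180°, 180°]: -168.39°.
(The naïve average (+140.24 + -117.02)/2 = 11.61° is on the wrong side of the globe.)

168.39°W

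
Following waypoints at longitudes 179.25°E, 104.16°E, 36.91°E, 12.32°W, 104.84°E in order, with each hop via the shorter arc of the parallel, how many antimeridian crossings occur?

0

Leg 1: +179.25° → +104.16°, shortest Δλ = -75.09° (west) — does not cross 180°.
Leg 2: +104.16° → +36.91°, shortest Δλ = -67.25° (west) — does not cross 180°.
Leg 3: +36.91° → -12.32°, shortest Δλ = -49.23° (west) — does not cross 180°.
Leg 4: -12.32° → +104.84°, shortest Δλ = 117.16° (east) — does not cross 180°.
Total crossings: 0.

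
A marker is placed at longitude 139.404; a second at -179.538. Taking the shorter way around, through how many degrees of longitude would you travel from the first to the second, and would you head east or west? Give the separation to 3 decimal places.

Raw difference: -179.538 − 139.404 = -318.942°.
Normalise into (−180°, 180°]: -318.942° + 360° = 41.058°.
Positive ⇒ the second point lies to the east; separation 41.058°.

41.058° east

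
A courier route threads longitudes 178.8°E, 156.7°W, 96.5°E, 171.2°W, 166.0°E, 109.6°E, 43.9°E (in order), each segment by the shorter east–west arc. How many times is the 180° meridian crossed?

Leg 1: +178.8° → -156.7°, shortest Δλ = 24.5° (east) — crosses 180°.
Leg 2: -156.7° → +96.5°, shortest Δλ = -106.8° (west) — crosses 180°.
Leg 3: +96.5° → -171.2°, shortest Δλ = 92.3° (east) — crosses 180°.
Leg 4: -171.2° → +166.0°, shortest Δλ = -22.8° (west) — crosses 180°.
Leg 5: +166.0° → +109.6°, shortest Δλ = -56.4° (west) — does not cross 180°.
Leg 6: +109.6° → +43.9°, shortest Δλ = -65.7° (west) — does not cross 180°.
Total crossings: 4.

4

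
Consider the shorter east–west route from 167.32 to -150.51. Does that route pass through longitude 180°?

Yes

Naïve |-150.51 − 167.32| = 317.83° > 180°, so the shorter arc goes the other way round — across 180°.
Signed shortest Δλ = ((-150.51 − 167.32 + 180) mod 360) − 180 = 42.17°.
Going east by 42.17° from +167.32° passes through 180° before reaching -150.51°.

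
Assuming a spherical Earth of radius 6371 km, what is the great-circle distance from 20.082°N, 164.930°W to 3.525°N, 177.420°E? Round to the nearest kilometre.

Δλ = 177.420 − -164.930 = 342.350°; wrapped into (−180°, 180°]: -17.650°.
Δφ = 3.525 − 20.082 = -16.557°.
a = sin²(Δφ/2) + cos φ₁ · cos φ₂ · sin²(Δλ/2) = 0.042796.
c = 2·atan2(√a, √(1−a)) = 0.41675 rad → d = 6371·c ≈ 2655.12 km.

2655 km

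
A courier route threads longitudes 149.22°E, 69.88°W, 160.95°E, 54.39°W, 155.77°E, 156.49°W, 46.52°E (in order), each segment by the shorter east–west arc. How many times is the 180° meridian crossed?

Leg 1: +149.22° → -69.88°, shortest Δλ = 140.9° (east) — crosses 180°.
Leg 2: -69.88° → +160.95°, shortest Δλ = -129.17° (west) — crosses 180°.
Leg 3: +160.95° → -54.39°, shortest Δλ = 144.66° (east) — crosses 180°.
Leg 4: -54.39° → +155.77°, shortest Δλ = -149.84° (west) — crosses 180°.
Leg 5: +155.77° → -156.49°, shortest Δλ = 47.74° (east) — crosses 180°.
Leg 6: -156.49° → +46.52°, shortest Δλ = -156.99° (west) — crosses 180°.
Total crossings: 6.

6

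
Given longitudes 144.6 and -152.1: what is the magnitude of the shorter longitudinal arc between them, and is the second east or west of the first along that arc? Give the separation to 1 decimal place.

Raw difference: -152.1 − 144.6 = -296.7°.
Normalise into (−180°, 180°]: -296.7° + 360° = 63.3°.
Positive ⇒ the second point lies to the east; separation 63.3°.

63.3° east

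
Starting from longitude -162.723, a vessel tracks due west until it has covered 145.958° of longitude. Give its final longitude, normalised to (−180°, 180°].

Start at -162.723°; shift −145.958° → -308.681°.
-308.681° lies outside (−180°, 180°]; add 360° → +51.319°.

+51.319°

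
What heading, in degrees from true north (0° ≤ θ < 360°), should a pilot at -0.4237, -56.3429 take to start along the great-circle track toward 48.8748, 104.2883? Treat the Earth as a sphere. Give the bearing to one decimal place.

Δλ = 104.2883 − -56.3429 = 160.6312°.
θ = atan2( sin Δλ · cos φ₂ , cos φ₁ · sin φ₂ − sin φ₁ · cos φ₂ · cos Δλ )
  = atan2(0.21813, 0.74867) = 16.244° → normalised to [0°, 360°): 16.244°.

16.2°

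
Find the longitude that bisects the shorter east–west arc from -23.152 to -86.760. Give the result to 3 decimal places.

-54.956°

Signed shortest Δλ from -23.152° to -86.760° is -63.608°.
Midpoint longitude = -23.152° + (-63.608°)/2 = -23.152° − 31.804° = -54.956°.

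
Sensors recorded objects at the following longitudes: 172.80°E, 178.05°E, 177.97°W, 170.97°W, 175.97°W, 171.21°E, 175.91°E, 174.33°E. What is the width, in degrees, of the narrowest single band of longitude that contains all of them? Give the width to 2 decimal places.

17.82°

Sort the longitudes: -177.97°, -175.97°, -170.97°, +171.21°, +172.80°, +174.33°, +175.91°, +178.05°.
Eastward gaps between consecutive values (wrapping around): 2.00°, 5.00°, 342.18°, 1.59°, 1.53°, 1.58°, 2.14°, 3.98°.
Largest gap = 342.18° ⇒ minimal covering band is its complement: 360° − 342.18° = 17.82°.
Band runs from +171.21° eastward to -170.97°, crossing the antimeridian.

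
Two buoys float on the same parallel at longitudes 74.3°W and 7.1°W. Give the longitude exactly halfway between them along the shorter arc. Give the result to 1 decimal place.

40.7°W

Signed shortest Δλ from -74.3° to -7.1° is +67.2°.
Midpoint longitude = -74.3° + (+67.2°)/2 = -74.3° + 33.6° = -40.7°.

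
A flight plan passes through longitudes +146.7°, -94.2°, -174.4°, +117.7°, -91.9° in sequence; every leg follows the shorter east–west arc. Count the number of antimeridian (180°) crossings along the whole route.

3

Leg 1: +146.7° → -94.2°, shortest Δλ = 119.1° (east) — crosses 180°.
Leg 2: -94.2° → -174.4°, shortest Δλ = -80.2° (west) — does not cross 180°.
Leg 3: -174.4° → +117.7°, shortest Δλ = -67.9° (west) — crosses 180°.
Leg 4: +117.7° → -91.9°, shortest Δλ = 150.4° (east) — crosses 180°.
Total crossings: 3.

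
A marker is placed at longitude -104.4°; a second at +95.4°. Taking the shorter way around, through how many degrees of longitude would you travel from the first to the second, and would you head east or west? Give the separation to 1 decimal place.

Raw difference: 95.4 − -104.4 = 199.8°.
Normalise into (−180°, 180°]: 199.8° − 360° = -160.2°.
Negative ⇒ the second point lies to the west; separation 160.2°.

160.2° west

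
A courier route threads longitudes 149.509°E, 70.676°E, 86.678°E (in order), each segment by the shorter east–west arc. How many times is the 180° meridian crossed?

0

Leg 1: +149.509° → +70.676°, shortest Δλ = -78.833° (west) — does not cross 180°.
Leg 2: +70.676° → +86.678°, shortest Δλ = 16.002° (east) — does not cross 180°.
Total crossings: 0.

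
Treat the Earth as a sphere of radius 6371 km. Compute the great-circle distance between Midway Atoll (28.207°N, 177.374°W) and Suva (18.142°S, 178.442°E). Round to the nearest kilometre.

5173 km

Δλ = 178.442 − -177.374 = 355.816°; wrapped into (−180°, 180°]: -4.184°.
Δφ = -18.142 − 28.207 = -46.349°.
a = sin²(Δφ/2) + cos φ₁ · cos φ₂ · sin²(Δλ/2) = 0.155984.
c = 2·atan2(√a, √(1−a)) = 0.81202 rad → d = 6371·c ≈ 5173.40 km.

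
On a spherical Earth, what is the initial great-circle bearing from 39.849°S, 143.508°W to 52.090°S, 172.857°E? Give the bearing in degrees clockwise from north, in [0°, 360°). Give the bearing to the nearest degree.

233°

Δλ = 172.857 − -143.508 = 316.365°; wrapped into (−180°, 180°]: -43.635°.
θ = atan2( sin Δλ · cos φ₂ , cos φ₁ · sin φ₂ − sin φ₁ · cos φ₂ · cos Δλ )
  = atan2(-0.42399, -0.32078) = -127.111° → normalised to [0°, 360°): 232.889°.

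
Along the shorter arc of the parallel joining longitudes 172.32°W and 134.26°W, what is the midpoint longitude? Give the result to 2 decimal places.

Signed shortest Δλ from -172.32° to -134.26° is +38.06°.
Midpoint longitude = -172.32° + (+38.06°)/2 = -172.32° + 19.03° = -153.29°.

153.29°W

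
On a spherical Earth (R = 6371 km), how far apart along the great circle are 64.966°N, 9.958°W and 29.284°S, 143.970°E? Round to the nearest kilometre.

15654 km

Δλ = 143.970 − -9.958 = 153.928°.
Δφ = -29.284 − 64.966 = -94.250°.
a = sin²(Δφ/2) + cos φ₁ · cos φ₂ · sin²(Δλ/2) = 0.887355.
c = 2·atan2(√a, √(1−a)) = 2.45705 rad → d = 6371·c ≈ 15653.88 km.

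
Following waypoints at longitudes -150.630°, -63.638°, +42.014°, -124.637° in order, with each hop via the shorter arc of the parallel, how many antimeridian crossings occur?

Leg 1: -150.630° → -63.638°, shortest Δλ = 86.992° (east) — does not cross 180°.
Leg 2: -63.638° → +42.014°, shortest Δλ = 105.652° (east) — does not cross 180°.
Leg 3: +42.014° → -124.637°, shortest Δλ = -166.651° (west) — does not cross 180°.
Total crossings: 0.

0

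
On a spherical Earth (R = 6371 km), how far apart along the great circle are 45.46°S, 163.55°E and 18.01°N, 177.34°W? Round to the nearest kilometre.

7317 km

Δλ = -177.34 − 163.55 = -340.89°; wrapped into (−180°, 180°]: 19.11°.
Δφ = 18.01 − -45.46 = 63.47°.
a = sin²(Δφ/2) + cos φ₁ · cos φ₂ · sin²(Δλ/2) = 0.295047.
c = 2·atan2(√a, √(1−a)) = 1.14844 rad → d = 6371·c ≈ 7316.74 km.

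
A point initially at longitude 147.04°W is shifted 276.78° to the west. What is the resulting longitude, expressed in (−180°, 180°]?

Start at -147.04°; shift −276.78° → -423.82°.
-423.82° lies outside (−180°, 180°]; add 360° → -63.82°.

63.82°W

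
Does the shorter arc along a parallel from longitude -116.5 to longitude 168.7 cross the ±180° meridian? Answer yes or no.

Naïve |168.7 − -116.5| = 285.2° > 180°, so the shorter arc goes the other way round — across 180°.
Signed shortest Δλ = ((168.7 − -116.5 + 180) mod 360) − 180 = -74.8°.
Going west by 74.8° from -116.5° passes through 180° before reaching +168.7°.

Yes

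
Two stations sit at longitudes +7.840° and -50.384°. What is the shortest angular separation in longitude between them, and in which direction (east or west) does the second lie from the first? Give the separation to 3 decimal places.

58.224° west

Raw difference: -50.384 − 7.840 = -58.224°.
Normalise into (−180°, 180°]: -58.224° stays -58.224°.
Negative ⇒ the second point lies to the west; separation 58.224°.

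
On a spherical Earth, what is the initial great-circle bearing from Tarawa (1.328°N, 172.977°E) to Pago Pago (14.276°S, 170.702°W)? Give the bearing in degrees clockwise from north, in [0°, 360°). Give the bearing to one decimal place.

Δλ = -170.702 − 172.977 = -343.679°; wrapped into (−180°, 180°]: 16.321°.
θ = atan2( sin Δλ · cos φ₂ , cos φ₁ · sin φ₂ − sin φ₁ · cos φ₂ · cos Δλ )
  = atan2(0.27234, -0.26808) = 134.549° → normalised to [0°, 360°): 134.549°.

134.5°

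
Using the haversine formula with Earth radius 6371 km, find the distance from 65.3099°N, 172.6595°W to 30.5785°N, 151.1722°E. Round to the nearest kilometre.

4580 km

Δλ = 151.1722 − -172.6595 = 323.8317°; wrapped into (−180°, 180°]: -36.1683°.
Δφ = 30.5785 − 65.3099 = -34.7314°.
a = sin²(Δφ/2) + cos φ₁ · cos φ₂ · sin²(Δλ/2) = 0.123736.
c = 2·atan2(√a, √(1−a)) = 0.71890 rad → d = 6371·c ≈ 4580.13 km.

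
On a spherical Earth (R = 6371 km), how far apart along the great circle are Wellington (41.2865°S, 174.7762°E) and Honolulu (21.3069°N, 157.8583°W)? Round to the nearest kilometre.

Δλ = -157.8583 − 174.7762 = -332.6345°; wrapped into (−180°, 180°]: 27.3655°.
Δφ = 21.3069 − -41.2865 = 62.5934°.
a = sin²(Δφ/2) + cos φ₁ · cos φ₂ · sin²(Δλ/2) = 0.309020.
c = 2·atan2(√a, √(1−a)) = 1.17888 rad → d = 6371·c ≈ 7510.64 km.

7511 km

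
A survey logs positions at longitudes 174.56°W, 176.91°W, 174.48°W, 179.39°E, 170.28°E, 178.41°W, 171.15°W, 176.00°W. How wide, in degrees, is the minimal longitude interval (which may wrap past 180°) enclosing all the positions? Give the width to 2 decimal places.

Sort the longitudes: -178.41°, -176.91°, -176.00°, -174.56°, -174.48°, -171.15°, +170.28°, +179.39°.
Eastward gaps between consecutive values (wrapping around): 1.50°, 0.91°, 1.44°, 0.08°, 3.33°, 341.43°, 9.11°, 2.20°.
Largest gap = 341.43° ⇒ minimal covering band is its complement: 360° − 341.43° = 18.57°.
Band runs from +170.28° eastward to -171.15°, crossing the antimeridian.

18.57°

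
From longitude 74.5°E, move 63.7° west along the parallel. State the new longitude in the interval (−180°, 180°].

Start at +74.5°; shift −63.7° → +10.8°.
+10.8° already lies in (−180°, 180°].

10.8°E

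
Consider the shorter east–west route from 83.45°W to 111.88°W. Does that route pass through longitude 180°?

No

Signed shortest Δλ = ((-111.88 − -83.45 + 180) mod 360) − 180 = -28.43°.
Going west by 28.43° from -83.45° reaches -111.88° without touching 180°.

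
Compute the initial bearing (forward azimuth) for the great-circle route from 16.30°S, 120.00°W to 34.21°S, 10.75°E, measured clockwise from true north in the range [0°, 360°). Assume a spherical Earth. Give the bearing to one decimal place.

Δλ = 10.75 − -120.00 = 130.75°.
θ = atan2( sin Δλ · cos φ₂ , cos φ₁ · sin φ₂ − sin φ₁ · cos φ₂ · cos Δλ )
  = atan2(0.62649, -0.69114) = 137.809° → normalised to [0°, 360°): 137.809°.

137.8°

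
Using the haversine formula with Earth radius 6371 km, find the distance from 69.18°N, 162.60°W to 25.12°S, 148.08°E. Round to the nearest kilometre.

11206 km

Δλ = 148.08 − -162.60 = 310.68°; wrapped into (−180°, 180°]: -49.32°.
Δφ = -25.12 − 69.18 = -94.30°.
a = sin²(Δφ/2) + cos φ₁ · cos φ₂ · sin²(Δλ/2) = 0.593512.
c = 2·atan2(√a, √(1−a)) = 1.75893 rad → d = 6371·c ≈ 11206.13 km.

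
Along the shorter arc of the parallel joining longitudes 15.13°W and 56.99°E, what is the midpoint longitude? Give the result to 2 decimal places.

Signed shortest Δλ from -15.13° to +56.99° is +72.12°.
Midpoint longitude = -15.13° + (+72.12°)/2 = -15.13° + 36.06° = +20.93°.

20.93°E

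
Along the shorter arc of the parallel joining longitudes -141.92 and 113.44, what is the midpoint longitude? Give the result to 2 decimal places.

+165.76°

Signed shortest Δλ from -141.92° to +113.44° is -104.64°.
Midpoint longitude = -141.92° + (-104.64°)/2 = -141.92° − 52.32° = -194.24°.
Normalise into (−180°, 180°]: +165.76°.
(The naïve average (-141.92 + +113.44)/2 = -14.24° is on the wrong side of the globe.)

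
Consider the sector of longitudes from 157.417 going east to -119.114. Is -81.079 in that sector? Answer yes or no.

No

Band width going east from +157.417° to -119.114°: ((-119.114 − 157.417) mod 360) = 83.469°.
Offset of -81.079° east of the west edge: ((-81.079 − 157.417) mod 360) = 121.504°.
121.504° > 83.469° ⇒ outside.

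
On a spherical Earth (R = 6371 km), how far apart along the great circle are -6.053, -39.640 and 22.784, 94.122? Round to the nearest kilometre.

Δλ = 94.122 − -39.640 = 133.762°.
Δφ = 22.784 − -6.053 = 28.837°.
a = sin²(Δφ/2) + cos φ₁ · cos φ₂ · sin²(Δλ/2) = 0.837488.
c = 2·atan2(√a, √(1−a)) = 2.31173 rad → d = 6371·c ≈ 14728.01 km.

14728 km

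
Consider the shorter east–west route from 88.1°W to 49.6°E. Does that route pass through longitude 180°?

Signed shortest Δλ = ((49.6 − -88.1 + 180) mod 360) − 180 = 137.7°.
Going east by 137.7° from -88.1° reaches +49.6° without touching 180°.

No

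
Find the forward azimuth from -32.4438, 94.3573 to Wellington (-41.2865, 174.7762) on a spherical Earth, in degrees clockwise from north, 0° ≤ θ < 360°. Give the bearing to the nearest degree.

Δλ = 174.7762 − 94.3573 = 80.4189°.
θ = atan2( sin Δλ · cos φ₂ , cos φ₁ · sin φ₂ − sin φ₁ · cos φ₂ · cos Δλ )
  = atan2(0.74094, -0.48974) = 123.464° → normalised to [0°, 360°): 123.464°.

123°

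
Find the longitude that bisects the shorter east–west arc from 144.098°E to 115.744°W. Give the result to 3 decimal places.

165.823°W

Signed shortest Δλ from +144.098° to -115.744° is +100.158°.
Midpoint longitude = +144.098° + (+100.158°)/2 = +144.098° + 50.079° = +194.177°.
Normalise into (−180°, 180°]: -165.823°.
(The naïve average (+144.098 + -115.744)/2 = 14.177° is on the wrong side of the globe.)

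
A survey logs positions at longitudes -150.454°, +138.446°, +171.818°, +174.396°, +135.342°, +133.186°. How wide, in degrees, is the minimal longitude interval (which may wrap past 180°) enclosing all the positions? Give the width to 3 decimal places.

Sort the longitudes: -150.454°, +133.186°, +135.342°, +138.446°, +171.818°, +174.396°.
Eastward gaps between consecutive values (wrapping around): 283.640°, 2.156°, 3.104°, 33.372°, 2.578°, 35.150°.
Largest gap = 283.640° ⇒ minimal covering band is its complement: 360° − 283.640° = 76.360°.
Band runs from +133.186° eastward to -150.454°, crossing the antimeridian.

76.360°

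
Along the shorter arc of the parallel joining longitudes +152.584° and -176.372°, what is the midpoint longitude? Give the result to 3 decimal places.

+168.106°

Signed shortest Δλ from +152.584° to -176.372° is +31.044°.
Midpoint longitude = +152.584° + (+31.044°)/2 = +152.584° + 15.522° = +168.106°.
(The naïve average (+152.584 + -176.372)/2 = -11.894° is on the wrong side of the globe.)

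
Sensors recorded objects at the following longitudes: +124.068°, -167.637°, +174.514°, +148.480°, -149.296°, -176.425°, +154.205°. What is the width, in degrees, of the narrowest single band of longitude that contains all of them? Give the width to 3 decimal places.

Sort the longitudes: -176.425°, -167.637°, -149.296°, +124.068°, +148.480°, +154.205°, +174.514°.
Eastward gaps between consecutive values (wrapping around): 8.788°, 18.341°, 273.364°, 24.412°, 5.725°, 20.309°, 9.061°.
Largest gap = 273.364° ⇒ minimal covering band is its complement: 360° − 273.364° = 86.636°.
Band runs from +124.068° eastward to -149.296°, crossing the antimeridian.

86.636°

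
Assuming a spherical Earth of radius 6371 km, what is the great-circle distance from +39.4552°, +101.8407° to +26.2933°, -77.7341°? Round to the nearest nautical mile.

6860 nmi

Δλ = -77.7341 − 101.8407 = -179.5748°.
Δφ = 26.2933 − 39.4552 = -13.1619°.
a = sin²(Δφ/2) + cos φ₁ · cos φ₂ · sin²(Δλ/2) = 0.705362.
c = 2·atan2(√a, √(1−a)) = 1.99404 rad → d = 6371·c ≈ 12704.05 km ≈ 6859.64 nmi.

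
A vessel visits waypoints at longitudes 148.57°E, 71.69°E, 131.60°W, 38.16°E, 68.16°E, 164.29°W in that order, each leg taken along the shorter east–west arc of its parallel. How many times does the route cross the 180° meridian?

2

Leg 1: +148.57° → +71.69°, shortest Δλ = -76.88° (west) — does not cross 180°.
Leg 2: +71.69° → -131.60°, shortest Δλ = 156.71° (east) — crosses 180°.
Leg 3: -131.60° → +38.16°, shortest Δλ = 169.76° (east) — does not cross 180°.
Leg 4: +38.16° → +68.16°, shortest Δλ = 30.0° (east) — does not cross 180°.
Leg 5: +68.16° → -164.29°, shortest Δλ = 127.55° (east) — crosses 180°.
Total crossings: 2.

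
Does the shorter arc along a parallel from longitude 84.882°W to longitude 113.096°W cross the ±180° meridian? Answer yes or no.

No

Signed shortest Δλ = ((-113.096 − -84.882 + 180) mod 360) − 180 = -28.214°.
Going west by 28.214° from -84.882° reaches -113.096° without touching 180°.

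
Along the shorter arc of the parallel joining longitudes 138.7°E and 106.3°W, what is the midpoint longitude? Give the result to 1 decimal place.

Signed shortest Δλ from +138.7° to -106.3° is +115.0°.
Midpoint longitude = +138.7° + (+115.0°)/2 = +138.7° + 57.5° = +196.2°.
Normalise into (−180°, 180°]: -163.8°.
(The naïve average (+138.7 + -106.3)/2 = 16.2° is on the wrong side of the globe.)

163.8°W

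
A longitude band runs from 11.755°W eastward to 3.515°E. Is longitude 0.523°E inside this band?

Band width going east from -11.755° to +3.515°: ((3.515 − -11.755) mod 360) = 15.270°.
Offset of +0.523° east of the west edge: ((0.523 − -11.755) mod 360) = 12.278°.
12.278° ≤ 15.270° ⇒ inside.

Yes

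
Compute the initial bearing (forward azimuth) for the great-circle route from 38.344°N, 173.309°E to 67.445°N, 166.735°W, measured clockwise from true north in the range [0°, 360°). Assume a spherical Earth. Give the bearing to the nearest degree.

Δλ = -166.735 − 173.309 = -340.044°; wrapped into (−180°, 180°]: 19.956°.
θ = atan2( sin Δλ · cos φ₂ , cos φ₁ · sin φ₂ − sin φ₁ · cos φ₂ · cos Δλ )
  = atan2(0.13091, 0.50064) = 14.654° → normalised to [0°, 360°): 14.654°.

15°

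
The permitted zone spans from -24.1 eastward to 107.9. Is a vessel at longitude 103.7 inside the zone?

Band width going east from -24.1° to +107.9°: ((107.9 − -24.1) mod 360) = 132.0°.
Offset of +103.7° east of the west edge: ((103.7 − -24.1) mod 360) = 127.8°.
127.8° ≤ 132.0° ⇒ inside.

Yes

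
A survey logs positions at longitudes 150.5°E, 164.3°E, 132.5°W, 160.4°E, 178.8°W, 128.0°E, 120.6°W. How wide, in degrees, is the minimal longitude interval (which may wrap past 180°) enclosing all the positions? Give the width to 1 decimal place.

111.4°

Sort the longitudes: -178.8°, -132.5°, -120.6°, +128.0°, +150.5°, +160.4°, +164.3°.
Eastward gaps between consecutive values (wrapping around): 46.3°, 11.9°, 248.6°, 22.5°, 9.9°, 3.9°, 16.9°.
Largest gap = 248.6° ⇒ minimal covering band is its complement: 360° − 248.6° = 111.4°.
Band runs from +128.0° eastward to -120.6°, crossing the antimeridian.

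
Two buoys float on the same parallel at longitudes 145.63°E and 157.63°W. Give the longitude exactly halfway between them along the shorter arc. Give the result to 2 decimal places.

174.00°E

Signed shortest Δλ from +145.63° to -157.63° is +56.74°.
Midpoint longitude = +145.63° + (+56.74°)/2 = +145.63° + 28.37° = +174.00°.
(The naïve average (+145.63 + -157.63)/2 = -6.0° is on the wrong side of the globe.)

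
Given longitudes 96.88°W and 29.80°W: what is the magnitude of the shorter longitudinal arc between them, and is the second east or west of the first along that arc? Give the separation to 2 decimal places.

Raw difference: -29.80 − -96.88 = 67.08°.
Normalise into (−180°, 180°]: 67.08° stays 67.08°.
Positive ⇒ the second point lies to the east; separation 67.08°.

67.08° east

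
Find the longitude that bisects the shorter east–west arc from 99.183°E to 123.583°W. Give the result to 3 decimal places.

Signed shortest Δλ from +99.183° to -123.583° is +137.234°.
Midpoint longitude = +99.183° + (+137.234°)/2 = +99.183° + 68.617° = +167.800°.
(The naïve average (+99.183 + -123.583)/2 = -12.2° is on the wrong side of the globe.)

167.800°E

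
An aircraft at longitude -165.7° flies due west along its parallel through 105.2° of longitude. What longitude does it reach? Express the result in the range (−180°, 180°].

Start at -165.7°; shift −105.2° → -270.9°.
-270.9° lies outside (−180°, 180°]; add 360° → +89.1°.

+89.1°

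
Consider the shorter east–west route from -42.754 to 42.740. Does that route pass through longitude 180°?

No

Signed shortest Δλ = ((42.740 − -42.754 + 180) mod 360) − 180 = 85.494°.
Going east by 85.494° from -42.754° reaches +42.740° without touching 180°.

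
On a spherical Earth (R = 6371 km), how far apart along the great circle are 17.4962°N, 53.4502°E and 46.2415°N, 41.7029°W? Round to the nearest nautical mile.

Δλ = -41.7029 − 53.4502 = -95.1531°.
Δφ = 46.2415 − 17.4962 = 28.7453°.
a = sin²(Δφ/2) + cos φ₁ · cos φ₂ · sin²(Δλ/2) = 0.421052.
c = 2·atan2(√a, √(1−a)) = 1.41224 rad → d = 6371·c ≈ 8997.36 km ≈ 4858.18 nmi.

4858 nmi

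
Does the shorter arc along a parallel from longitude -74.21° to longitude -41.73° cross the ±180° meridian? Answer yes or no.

Signed shortest Δλ = ((-41.73 − -74.21 + 180) mod 360) − 180 = 32.48°.
Going east by 32.48° from -74.21° reaches -41.73° without touching 180°.

No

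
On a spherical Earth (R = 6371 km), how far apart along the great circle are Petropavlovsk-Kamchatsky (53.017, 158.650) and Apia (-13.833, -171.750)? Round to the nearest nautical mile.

4294 nmi

Δλ = -171.750 − 158.650 = -330.400°; wrapped into (−180°, 180°]: 29.600°.
Δφ = -13.833 − 53.017 = -66.850°.
a = sin²(Δφ/2) + cos φ₁ · cos φ₂ · sin²(Δλ/2) = 0.341546.
c = 2·atan2(√a, √(1−a)) = 1.24833 rad → d = 6371·c ≈ 7953.10 km ≈ 4294.33 nmi.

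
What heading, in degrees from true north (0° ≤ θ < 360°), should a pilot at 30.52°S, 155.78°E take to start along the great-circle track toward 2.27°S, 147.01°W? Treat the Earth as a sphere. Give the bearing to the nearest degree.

Δλ = -147.01 − 155.78 = -302.79°; wrapped into (−180°, 180°]: 57.21°.
θ = atan2( sin Δλ · cos φ₂ , cos φ₁ · sin φ₂ − sin φ₁ · cos φ₂ · cos Δλ )
  = atan2(0.84000, 0.24069) = 74.011° → normalised to [0°, 360°): 74.011°.

74°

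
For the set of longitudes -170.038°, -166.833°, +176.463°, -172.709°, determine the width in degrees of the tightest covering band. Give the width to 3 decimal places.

Sort the longitudes: -172.709°, -170.038°, -166.833°, +176.463°.
Eastward gaps between consecutive values (wrapping around): 2.671°, 3.205°, 343.296°, 10.828°.
Largest gap = 343.296° ⇒ minimal covering band is its complement: 360° − 343.296° = 16.704°.
Band runs from +176.463° eastward to -166.833°, crossing the antimeridian.

16.704°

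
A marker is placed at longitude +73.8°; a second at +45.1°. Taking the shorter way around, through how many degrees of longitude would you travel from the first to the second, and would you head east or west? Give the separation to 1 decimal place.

28.7° west

Raw difference: 45.1 − 73.8 = -28.7°.
Normalise into (−180°, 180°]: -28.7° stays -28.7°.
Negative ⇒ the second point lies to the west; separation 28.7°.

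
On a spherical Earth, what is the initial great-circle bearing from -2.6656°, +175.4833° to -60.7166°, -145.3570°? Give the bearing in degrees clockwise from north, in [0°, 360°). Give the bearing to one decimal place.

160.1°

Δλ = -145.3570 − 175.4833 = -320.8403°; wrapped into (−180°, 180°]: 39.1597°.
θ = atan2( sin Δλ · cos φ₂ , cos φ₁ · sin φ₂ − sin φ₁ · cos φ₂ · cos Δλ )
  = atan2(0.30888, -0.85363) = 160.108° → normalised to [0°, 360°): 160.108°.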